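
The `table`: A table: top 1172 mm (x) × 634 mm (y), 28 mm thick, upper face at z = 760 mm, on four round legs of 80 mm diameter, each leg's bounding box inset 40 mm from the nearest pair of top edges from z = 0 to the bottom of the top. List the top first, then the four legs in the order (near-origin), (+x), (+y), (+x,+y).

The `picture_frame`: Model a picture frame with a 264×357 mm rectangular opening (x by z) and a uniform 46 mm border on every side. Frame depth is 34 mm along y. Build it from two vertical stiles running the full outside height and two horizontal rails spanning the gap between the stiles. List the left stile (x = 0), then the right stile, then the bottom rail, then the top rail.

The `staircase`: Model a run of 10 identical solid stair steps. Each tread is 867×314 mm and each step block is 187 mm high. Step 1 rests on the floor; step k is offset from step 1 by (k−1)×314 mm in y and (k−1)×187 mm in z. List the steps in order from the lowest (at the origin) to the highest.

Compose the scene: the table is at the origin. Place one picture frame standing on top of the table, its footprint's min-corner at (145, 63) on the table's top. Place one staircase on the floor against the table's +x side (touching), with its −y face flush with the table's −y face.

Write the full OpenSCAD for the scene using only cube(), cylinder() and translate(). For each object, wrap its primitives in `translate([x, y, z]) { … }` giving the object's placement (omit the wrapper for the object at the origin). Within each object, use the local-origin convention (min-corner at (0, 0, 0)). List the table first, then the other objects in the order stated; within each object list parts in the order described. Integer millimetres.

translate([0, 0, 732]) cube([1172, 634, 28]);
translate([80, 80, 0]) cylinder(h = 732, r = 40);
translate([1092, 80, 0]) cylinder(h = 732, r = 40);
translate([80, 554, 0]) cylinder(h = 732, r = 40);
translate([1092, 554, 0]) cylinder(h = 732, r = 40);
translate([145, 63, 760]) {
  cube([46, 34, 449]);
  translate([310, 0, 0]) cube([46, 34, 449]);
  translate([46, 0, 0]) cube([264, 34, 46]);
  translate([46, 0, 403]) cube([264, 34, 46]);
}
translate([1172, 0, 0]) {
  cube([867, 314, 187]);
  translate([0, 314, 187]) cube([867, 314, 187]);
  translate([0, 628, 374]) cube([867, 314, 187]);
  translate([0, 942, 561]) cube([867, 314, 187]);
  translate([0, 1256, 748]) cube([867, 314, 187]);
  translate([0, 1570, 935]) cube([867, 314, 187]);
  translate([0, 1884, 1122]) cube([867, 314, 187]);
  translate([0, 2198, 1309]) cube([867, 314, 187]);
  translate([0, 2512, 1496]) cube([867, 314, 187]);
  translate([0, 2826, 1683]) cube([867, 314, 187]);
}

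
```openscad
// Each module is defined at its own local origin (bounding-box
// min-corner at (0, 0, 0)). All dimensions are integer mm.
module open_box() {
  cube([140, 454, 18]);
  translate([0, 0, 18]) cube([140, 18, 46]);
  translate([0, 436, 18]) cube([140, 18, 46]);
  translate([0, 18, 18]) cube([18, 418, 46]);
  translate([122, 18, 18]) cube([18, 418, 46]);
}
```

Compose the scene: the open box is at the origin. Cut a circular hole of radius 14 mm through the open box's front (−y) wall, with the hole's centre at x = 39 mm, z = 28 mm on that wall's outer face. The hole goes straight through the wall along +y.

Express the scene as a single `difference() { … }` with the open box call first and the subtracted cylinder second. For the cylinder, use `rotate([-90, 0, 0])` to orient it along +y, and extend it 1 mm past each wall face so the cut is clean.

difference() {
  open_box();
  translate([39, -1, 28]) rotate([-90, 0, 0]) cylinder(h = 20, r = 14);
}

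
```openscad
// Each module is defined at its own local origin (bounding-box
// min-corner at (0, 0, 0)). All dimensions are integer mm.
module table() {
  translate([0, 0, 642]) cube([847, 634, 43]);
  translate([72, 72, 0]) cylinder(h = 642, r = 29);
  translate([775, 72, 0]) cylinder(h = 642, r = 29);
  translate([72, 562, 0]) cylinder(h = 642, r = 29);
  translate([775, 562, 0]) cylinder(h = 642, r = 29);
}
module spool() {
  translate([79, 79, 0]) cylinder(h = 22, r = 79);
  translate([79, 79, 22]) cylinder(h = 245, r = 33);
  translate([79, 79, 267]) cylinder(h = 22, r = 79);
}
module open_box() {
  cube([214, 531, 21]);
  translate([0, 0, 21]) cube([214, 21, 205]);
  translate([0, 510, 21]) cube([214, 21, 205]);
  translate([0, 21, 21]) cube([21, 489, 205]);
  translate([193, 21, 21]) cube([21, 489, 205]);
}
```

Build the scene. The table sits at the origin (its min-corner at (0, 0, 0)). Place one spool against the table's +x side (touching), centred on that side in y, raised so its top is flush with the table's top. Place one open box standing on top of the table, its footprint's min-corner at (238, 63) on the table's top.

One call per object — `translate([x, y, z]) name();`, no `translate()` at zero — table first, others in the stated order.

table();
translate([847, 238, 396]) spool();
translate([238, 63, 685]) open_box();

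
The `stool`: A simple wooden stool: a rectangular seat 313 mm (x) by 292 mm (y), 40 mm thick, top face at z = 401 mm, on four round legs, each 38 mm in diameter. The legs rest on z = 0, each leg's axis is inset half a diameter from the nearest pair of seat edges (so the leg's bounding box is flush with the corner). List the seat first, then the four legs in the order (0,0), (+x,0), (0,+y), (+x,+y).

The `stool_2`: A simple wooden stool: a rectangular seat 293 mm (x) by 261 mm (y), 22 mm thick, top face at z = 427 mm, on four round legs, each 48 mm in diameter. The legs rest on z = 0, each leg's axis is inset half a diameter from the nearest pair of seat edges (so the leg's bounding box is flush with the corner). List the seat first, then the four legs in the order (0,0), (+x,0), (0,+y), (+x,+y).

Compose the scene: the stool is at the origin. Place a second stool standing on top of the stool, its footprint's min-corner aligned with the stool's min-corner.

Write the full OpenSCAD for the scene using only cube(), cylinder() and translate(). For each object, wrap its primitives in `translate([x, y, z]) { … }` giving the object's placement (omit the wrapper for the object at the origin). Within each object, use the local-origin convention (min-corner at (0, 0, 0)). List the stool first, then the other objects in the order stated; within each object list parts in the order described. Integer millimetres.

translate([0, 0, 361]) cube([313, 292, 40]);
translate([19, 19, 0]) cylinder(h = 361, r = 19);
translate([294, 19, 0]) cylinder(h = 361, r = 19);
translate([19, 273, 0]) cylinder(h = 361, r = 19);
translate([294, 273, 0]) cylinder(h = 361, r = 19);
translate([0, 0, 401]) {
  translate([0, 0, 405]) cube([293, 261, 22]);
  translate([24, 24, 0]) cylinder(h = 405, r = 24);
  translate([269, 24, 0]) cylinder(h = 405, r = 24);
  translate([24, 237, 0]) cylinder(h = 405, r = 24);
  translate([269, 237, 0]) cylinder(h = 405, r = 24);
}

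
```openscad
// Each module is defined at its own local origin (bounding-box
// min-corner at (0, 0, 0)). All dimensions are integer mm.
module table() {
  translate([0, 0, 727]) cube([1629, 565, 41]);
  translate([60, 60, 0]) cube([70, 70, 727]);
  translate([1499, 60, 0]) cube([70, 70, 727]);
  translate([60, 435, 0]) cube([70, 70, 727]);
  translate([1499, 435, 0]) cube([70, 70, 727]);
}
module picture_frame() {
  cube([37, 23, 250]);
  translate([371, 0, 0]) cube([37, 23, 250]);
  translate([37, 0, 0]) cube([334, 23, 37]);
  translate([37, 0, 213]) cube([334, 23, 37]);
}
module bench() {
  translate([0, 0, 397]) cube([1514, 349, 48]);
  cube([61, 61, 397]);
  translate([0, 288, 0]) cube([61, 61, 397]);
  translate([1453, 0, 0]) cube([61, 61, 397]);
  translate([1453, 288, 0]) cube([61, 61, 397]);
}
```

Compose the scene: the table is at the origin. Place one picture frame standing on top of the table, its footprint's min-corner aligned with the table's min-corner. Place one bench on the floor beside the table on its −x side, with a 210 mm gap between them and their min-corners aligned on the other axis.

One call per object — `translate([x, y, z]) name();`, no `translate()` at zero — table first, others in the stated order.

table();
translate([0, 0, 768]) picture_frame();
translate([-1724, 0, 0]) bench();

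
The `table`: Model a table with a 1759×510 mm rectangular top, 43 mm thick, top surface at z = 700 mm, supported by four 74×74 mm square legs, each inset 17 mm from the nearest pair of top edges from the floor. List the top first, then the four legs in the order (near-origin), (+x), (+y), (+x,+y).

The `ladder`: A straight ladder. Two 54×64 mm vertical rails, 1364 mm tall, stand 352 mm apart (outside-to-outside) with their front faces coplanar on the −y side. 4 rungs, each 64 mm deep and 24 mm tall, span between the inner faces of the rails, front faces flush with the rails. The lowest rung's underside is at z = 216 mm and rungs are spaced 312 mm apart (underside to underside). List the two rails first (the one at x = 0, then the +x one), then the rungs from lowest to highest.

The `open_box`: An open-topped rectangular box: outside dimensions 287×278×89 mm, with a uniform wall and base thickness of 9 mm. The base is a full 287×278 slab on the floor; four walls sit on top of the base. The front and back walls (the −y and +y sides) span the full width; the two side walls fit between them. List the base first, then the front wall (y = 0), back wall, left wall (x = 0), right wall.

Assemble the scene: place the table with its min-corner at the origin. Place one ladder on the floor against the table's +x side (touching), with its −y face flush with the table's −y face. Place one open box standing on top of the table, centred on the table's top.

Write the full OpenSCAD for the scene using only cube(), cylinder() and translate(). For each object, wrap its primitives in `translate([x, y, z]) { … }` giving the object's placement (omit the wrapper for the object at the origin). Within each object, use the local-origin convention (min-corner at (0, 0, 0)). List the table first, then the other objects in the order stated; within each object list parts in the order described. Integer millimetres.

translate([0, 0, 657]) cube([1759, 510, 43]);
translate([17, 17, 0]) cube([74, 74, 657]);
translate([1668, 17, 0]) cube([74, 74, 657]);
translate([17, 419, 0]) cube([74, 74, 657]);
translate([1668, 419, 0]) cube([74, 74, 657]);
translate([1759, 0, 0]) {
  cube([54, 64, 1364]);
  translate([298, 0, 0]) cube([54, 64, 1364]);
  translate([54, 0, 216]) cube([244, 64, 24]);
  translate([54, 0, 528]) cube([244, 64, 24]);
  translate([54, 0, 840]) cube([244, 64, 24]);
  translate([54, 0, 1152]) cube([244, 64, 24]);
}
translate([736, 116, 700]) {
  cube([287, 278, 9]);
  translate([0, 0, 9]) cube([287, 9, 80]);
  translate([0, 269, 9]) cube([287, 9, 80]);
  translate([0, 9, 9]) cube([9, 260, 80]);
  translate([278, 9, 9]) cube([9, 260, 80]);
}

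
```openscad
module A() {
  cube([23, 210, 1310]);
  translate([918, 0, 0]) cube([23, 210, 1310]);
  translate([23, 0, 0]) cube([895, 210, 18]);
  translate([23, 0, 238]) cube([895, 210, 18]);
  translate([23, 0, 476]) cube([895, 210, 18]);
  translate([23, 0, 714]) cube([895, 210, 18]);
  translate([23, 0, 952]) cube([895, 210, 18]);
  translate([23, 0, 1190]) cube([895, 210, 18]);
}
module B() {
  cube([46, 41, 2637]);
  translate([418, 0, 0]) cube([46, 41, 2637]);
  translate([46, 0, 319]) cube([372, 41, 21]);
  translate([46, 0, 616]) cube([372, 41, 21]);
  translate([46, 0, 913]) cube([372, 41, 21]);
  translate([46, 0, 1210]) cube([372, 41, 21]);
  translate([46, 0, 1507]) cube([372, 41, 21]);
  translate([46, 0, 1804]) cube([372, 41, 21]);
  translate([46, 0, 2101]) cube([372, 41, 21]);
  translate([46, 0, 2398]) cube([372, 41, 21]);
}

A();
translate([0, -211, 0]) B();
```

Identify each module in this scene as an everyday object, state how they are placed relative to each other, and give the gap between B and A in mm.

The ladder's nearest face is 170 mm from the bookshelf's −y face.

A is a bookshelf. B is a ladder. The ladder is on the floor beside the bookshelf on its −y side. The gap between the ladder and the bookshelf is 170 mm.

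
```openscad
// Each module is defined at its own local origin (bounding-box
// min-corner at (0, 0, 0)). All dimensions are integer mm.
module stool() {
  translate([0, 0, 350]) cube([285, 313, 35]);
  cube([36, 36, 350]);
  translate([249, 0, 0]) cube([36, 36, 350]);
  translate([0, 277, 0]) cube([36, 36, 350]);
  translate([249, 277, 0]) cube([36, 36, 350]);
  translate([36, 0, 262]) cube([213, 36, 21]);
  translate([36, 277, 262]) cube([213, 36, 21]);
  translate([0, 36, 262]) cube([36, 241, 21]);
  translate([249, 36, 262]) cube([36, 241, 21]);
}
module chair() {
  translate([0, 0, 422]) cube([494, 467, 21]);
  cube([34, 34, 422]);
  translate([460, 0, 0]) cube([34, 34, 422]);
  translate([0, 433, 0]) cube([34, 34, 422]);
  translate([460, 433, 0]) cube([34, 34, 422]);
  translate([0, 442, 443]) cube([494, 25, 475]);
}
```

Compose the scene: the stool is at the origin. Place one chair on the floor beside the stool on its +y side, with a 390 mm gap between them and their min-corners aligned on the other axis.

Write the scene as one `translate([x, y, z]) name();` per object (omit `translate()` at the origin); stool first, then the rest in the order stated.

stool();
translate([0, 703, 0]) chair();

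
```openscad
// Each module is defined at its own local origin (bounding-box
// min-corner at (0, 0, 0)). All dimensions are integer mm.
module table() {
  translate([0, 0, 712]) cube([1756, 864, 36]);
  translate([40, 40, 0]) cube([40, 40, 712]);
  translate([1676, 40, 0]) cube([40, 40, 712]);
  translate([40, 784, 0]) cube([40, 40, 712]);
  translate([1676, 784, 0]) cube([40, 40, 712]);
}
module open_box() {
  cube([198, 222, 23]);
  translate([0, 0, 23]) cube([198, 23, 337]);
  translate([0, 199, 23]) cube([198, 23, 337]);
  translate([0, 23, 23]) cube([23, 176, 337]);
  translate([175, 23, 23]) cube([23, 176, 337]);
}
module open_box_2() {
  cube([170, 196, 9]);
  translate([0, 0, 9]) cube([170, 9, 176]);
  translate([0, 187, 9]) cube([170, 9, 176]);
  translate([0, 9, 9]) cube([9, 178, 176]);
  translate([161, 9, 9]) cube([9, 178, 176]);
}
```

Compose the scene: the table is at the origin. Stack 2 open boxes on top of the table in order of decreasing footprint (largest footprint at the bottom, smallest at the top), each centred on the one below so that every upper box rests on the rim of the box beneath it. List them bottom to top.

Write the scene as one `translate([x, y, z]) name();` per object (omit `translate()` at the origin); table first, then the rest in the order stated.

table();
translate([779, 321, 748]) open_box();
translate([793, 334, 1108]) open_box_2();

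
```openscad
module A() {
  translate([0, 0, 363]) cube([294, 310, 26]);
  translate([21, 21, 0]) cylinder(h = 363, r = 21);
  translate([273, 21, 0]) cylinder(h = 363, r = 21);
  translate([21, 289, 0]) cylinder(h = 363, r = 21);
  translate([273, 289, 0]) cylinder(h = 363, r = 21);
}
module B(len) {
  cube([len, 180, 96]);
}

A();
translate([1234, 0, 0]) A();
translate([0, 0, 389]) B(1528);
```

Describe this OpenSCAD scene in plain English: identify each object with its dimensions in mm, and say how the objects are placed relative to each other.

A is a simple wooden stool: a rectangular seat 294 mm (x) by 310 mm (y), 26 mm thick, top face at z = 389 mm, on four round legs, each 42 mm in diameter. The legs rest on z = 0, each leg's axis is inset half a diameter from the nearest pair of seat edges (so the leg's bounding box is flush with the corner).

B is a rectangular beam 1528 mm long (x), 180 mm deep (y), 96 mm thick (z).

The beam spans the tops of two stools placed 940 mm apart, resting at z = 389 mm.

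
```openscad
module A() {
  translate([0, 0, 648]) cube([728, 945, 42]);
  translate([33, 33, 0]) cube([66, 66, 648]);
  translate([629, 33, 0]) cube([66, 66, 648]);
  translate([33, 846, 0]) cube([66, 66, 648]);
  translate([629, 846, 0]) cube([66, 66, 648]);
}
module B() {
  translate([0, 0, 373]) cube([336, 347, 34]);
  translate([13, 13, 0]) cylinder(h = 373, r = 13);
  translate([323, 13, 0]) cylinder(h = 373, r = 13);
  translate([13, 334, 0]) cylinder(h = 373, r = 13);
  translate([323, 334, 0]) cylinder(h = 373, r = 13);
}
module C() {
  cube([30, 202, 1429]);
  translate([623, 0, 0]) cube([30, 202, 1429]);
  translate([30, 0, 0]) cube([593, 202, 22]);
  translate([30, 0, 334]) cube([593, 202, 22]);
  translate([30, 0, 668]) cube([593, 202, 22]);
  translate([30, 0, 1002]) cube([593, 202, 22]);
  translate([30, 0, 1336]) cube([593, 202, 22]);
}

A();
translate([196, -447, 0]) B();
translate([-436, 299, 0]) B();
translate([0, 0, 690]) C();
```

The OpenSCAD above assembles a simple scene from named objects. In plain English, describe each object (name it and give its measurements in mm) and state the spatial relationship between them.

A is a table: top 728 mm (x) × 945 mm (y), 42 mm thick, upper face at z = 690 mm, on four 66×66 mm square legs, each inset 33 mm from the nearest pair of top edges, running from z = 0 to the bottom of the top.

B is a simple wooden stool: a rectangular seat 336 mm (x) by 347 mm (y), 34 mm thick, top face at z = 407 mm, on four round legs, each 26 mm in diameter. The legs rest on z = 0, each leg's axis is inset half a diameter from the nearest pair of seat edges (so the leg's bounding box is flush with the corner).

C is a bookshelf 653 mm wide overall, 202 mm deep and 1429 mm tall. The two sides are 30 mm thick vertical panels. 5 horizontal shelves of 22 mm thickness span between the inner faces of the sides; the lowest shelf sits on the floor and shelves are stacked with a clear vertical gap of 312 mm between each pair.

Two stools sit around the table at the −y, −x sides. The bookshelf is on top of the table.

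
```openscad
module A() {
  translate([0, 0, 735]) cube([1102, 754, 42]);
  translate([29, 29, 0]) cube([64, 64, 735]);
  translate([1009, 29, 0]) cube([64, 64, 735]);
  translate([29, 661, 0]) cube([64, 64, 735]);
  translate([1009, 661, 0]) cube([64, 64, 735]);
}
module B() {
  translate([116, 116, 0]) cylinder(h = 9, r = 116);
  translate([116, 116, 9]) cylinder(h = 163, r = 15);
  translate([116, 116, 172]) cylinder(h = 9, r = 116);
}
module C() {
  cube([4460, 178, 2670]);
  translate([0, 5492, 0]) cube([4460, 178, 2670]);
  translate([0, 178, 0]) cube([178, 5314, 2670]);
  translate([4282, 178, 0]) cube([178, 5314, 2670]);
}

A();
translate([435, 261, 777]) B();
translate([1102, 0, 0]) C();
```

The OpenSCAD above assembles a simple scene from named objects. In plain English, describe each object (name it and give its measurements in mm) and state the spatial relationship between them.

A is a table with a 1102×754 mm rectangular top, 42 mm thick, top surface at z = 777 mm, supported by four 64×64 mm square legs, each inset 29 mm from the nearest pair of top edges, running from the floor.

B is a spool: two coaxial disc flanges of radius 116 mm and thickness 9 mm, joined by a core cylinder of radius 15 mm and height 163 mm. The lower flange rests on z = 0 and the three cylinders share a vertical axis.

C is the wall frame of a small rectangular building: four walls, each 2670 mm tall and 178 mm thick, enclosing a footprint 4460 mm (x) by 5670 mm (y) outside-to-outside, with no floor or roof. The front and back walls (the −y and +y sides) span the full width; the two side walls fit between them.

The spool is on top of the table, centred. The house frame is against the table's +x side, with their −y faces flush.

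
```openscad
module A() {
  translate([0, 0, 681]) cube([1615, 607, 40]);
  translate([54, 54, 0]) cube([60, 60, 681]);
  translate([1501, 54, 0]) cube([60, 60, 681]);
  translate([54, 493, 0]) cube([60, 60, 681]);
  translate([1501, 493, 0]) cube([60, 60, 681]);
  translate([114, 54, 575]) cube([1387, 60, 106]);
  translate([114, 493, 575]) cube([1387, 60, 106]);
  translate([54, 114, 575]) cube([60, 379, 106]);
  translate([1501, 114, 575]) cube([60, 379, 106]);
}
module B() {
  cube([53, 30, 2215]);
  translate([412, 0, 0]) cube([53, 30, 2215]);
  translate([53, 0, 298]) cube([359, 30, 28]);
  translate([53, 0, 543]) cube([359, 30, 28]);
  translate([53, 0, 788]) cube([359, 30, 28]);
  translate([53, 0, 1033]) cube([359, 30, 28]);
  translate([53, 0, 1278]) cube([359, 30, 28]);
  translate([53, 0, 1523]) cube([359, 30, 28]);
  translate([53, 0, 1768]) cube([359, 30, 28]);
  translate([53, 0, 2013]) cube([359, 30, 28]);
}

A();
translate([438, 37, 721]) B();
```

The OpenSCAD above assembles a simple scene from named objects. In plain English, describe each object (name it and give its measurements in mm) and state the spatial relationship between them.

A is a table: top 1615 mm (x) × 607 mm (y), 40 mm thick, upper face at z = 721 mm, on four 60×60 mm square legs, each inset 54 mm from the nearest pair of top edges, running from z = 0 to the bottom of the top. Four apron rails, 60 mm thick and 106 mm tall, run between adjacent legs with their top edges flush with the underside of the top and their outer faces flush with the legs' outer faces.

B is a straight ladder. Two 53×30 mm vertical rails, 2215 mm tall, stand 465 mm apart (outside-to-outside) with their front faces coplanar on the −y side. 8 rungs, each 30 mm deep and 28 mm tall, span between the inner faces of the rails, front faces flush with the rails. The lowest rung's underside is at z = 298 mm and rungs are spaced 245 mm apart (underside to underside).

The ladder is on top of the table.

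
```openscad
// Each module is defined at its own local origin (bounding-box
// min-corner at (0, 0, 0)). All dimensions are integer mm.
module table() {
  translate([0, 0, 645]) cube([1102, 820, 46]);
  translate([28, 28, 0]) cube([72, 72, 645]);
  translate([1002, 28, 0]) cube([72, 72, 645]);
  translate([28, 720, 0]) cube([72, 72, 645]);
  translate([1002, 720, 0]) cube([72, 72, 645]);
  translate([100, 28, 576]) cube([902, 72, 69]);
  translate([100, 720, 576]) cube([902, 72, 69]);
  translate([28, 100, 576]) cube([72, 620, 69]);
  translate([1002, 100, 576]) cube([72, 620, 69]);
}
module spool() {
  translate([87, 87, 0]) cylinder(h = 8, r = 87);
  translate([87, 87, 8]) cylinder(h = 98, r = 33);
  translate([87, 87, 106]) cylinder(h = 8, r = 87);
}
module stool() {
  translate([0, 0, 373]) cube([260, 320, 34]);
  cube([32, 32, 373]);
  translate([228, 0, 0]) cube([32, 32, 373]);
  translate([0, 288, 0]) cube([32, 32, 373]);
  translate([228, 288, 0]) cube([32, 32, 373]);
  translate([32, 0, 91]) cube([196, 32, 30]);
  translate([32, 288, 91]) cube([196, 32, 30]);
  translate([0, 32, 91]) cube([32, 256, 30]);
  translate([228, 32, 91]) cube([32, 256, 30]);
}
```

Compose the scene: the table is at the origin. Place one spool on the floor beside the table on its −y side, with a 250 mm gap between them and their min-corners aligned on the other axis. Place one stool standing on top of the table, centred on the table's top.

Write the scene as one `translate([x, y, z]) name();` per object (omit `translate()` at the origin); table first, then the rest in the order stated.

table();
translate([0, -424, 0]) spool();
translate([421, 250, 691]) stool();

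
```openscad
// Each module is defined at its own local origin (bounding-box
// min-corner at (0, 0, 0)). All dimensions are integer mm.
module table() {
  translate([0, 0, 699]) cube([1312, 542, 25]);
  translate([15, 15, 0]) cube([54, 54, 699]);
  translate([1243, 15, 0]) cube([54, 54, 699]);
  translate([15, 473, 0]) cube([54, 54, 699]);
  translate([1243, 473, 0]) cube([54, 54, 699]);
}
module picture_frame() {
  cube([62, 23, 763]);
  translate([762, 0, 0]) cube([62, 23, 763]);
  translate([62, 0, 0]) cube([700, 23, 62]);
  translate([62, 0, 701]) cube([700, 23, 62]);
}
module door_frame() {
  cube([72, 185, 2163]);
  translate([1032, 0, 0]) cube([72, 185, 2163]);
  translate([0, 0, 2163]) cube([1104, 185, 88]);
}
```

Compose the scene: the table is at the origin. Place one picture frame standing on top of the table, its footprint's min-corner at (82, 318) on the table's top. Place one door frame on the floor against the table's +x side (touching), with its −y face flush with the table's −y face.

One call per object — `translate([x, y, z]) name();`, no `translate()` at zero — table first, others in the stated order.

table();
translate([82, 318, 724]) picture_frame();
translate([1312, 0, 0]) door_frame();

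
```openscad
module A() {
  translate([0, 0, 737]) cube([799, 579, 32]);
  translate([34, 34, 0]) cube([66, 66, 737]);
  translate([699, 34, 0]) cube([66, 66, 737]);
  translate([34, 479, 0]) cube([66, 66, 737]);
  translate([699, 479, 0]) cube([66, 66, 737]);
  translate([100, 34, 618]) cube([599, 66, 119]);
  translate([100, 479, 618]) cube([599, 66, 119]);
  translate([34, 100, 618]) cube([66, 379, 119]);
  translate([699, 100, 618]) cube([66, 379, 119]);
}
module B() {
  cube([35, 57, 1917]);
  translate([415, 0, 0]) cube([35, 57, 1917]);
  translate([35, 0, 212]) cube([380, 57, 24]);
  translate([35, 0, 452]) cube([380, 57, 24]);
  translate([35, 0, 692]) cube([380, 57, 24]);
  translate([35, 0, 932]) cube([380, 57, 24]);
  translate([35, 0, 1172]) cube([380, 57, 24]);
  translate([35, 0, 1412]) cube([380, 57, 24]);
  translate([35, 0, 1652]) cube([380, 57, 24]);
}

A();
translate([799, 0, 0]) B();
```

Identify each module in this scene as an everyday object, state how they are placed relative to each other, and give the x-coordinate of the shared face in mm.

The table's +x face and the ladder's −x face are both at x = 799 mm.

A is a table. B is a ladder. The ladder is against the table's +x side, with their −y faces flush. The x-coordinate of the shared face is 799 mm.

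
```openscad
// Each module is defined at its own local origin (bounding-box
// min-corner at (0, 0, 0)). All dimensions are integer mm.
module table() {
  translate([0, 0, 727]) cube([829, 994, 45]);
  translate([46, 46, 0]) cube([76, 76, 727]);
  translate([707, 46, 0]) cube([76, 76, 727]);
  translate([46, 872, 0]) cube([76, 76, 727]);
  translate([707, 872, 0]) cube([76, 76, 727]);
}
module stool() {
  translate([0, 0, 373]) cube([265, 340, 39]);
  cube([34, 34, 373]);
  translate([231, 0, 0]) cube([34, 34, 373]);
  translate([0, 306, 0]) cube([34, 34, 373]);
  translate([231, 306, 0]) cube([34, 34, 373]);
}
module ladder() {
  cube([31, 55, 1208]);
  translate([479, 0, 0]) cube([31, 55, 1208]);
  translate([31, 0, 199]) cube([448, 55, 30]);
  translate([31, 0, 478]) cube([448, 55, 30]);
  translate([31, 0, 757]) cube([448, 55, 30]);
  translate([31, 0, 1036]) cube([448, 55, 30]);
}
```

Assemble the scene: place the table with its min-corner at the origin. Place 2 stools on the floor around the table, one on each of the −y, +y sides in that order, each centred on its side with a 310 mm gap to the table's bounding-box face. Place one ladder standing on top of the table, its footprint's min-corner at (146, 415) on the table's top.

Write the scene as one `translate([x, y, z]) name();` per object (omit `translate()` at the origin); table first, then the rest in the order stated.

table();
translate([282, -650, 0]) stool();
translate([282, 1304, 0]) stool();
translate([146, 415, 772]) ladder();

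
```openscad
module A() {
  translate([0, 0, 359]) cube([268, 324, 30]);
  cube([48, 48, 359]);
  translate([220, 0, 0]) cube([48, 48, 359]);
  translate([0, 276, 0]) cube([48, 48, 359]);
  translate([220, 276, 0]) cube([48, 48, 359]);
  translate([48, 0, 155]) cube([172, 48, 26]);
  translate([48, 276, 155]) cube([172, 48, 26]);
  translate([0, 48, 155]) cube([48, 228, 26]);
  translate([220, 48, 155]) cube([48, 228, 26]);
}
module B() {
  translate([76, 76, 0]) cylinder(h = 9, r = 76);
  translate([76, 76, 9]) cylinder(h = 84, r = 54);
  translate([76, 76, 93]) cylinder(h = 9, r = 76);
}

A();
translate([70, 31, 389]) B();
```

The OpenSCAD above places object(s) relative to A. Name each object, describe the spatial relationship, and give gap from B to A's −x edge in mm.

The spool's min-x is at 70; the stool's min-x is 0; gap = 70 mm.

A is a stool. B is a spool. The spool is on top of the stool. The gap from the spool to the stool's −x edge is 70 mm.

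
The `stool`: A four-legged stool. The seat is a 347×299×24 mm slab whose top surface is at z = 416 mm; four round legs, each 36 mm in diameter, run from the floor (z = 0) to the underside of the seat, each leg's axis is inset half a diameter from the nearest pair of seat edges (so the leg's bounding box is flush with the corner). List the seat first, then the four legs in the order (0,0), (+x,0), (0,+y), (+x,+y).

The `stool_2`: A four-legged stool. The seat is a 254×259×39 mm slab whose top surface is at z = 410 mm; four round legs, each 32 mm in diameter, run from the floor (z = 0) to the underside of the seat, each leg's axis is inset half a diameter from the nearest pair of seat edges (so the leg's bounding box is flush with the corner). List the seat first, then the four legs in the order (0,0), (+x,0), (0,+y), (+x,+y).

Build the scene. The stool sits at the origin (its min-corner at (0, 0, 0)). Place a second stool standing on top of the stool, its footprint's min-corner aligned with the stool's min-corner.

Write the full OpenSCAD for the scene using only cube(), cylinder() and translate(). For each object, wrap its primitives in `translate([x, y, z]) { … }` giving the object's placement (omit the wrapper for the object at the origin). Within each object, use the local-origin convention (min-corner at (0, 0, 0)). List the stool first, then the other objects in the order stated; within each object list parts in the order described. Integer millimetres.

translate([0, 0, 392]) cube([347, 299, 24]);
translate([18, 18, 0]) cylinder(h = 392, r = 18);
translate([329, 18, 0]) cylinder(h = 392, r = 18);
translate([18, 281, 0]) cylinder(h = 392, r = 18);
translate([329, 281, 0]) cylinder(h = 392, r = 18);
translate([0, 0, 416]) {
  translate([0, 0, 371]) cube([254, 259, 39]);
  translate([16, 16, 0]) cylinder(h = 371, r = 16);
  translate([238, 16, 0]) cylinder(h = 371, r = 16);
  translate([16, 243, 0]) cylinder(h = 371, r = 16);
  translate([238, 243, 0]) cylinder(h = 371, r = 16);
}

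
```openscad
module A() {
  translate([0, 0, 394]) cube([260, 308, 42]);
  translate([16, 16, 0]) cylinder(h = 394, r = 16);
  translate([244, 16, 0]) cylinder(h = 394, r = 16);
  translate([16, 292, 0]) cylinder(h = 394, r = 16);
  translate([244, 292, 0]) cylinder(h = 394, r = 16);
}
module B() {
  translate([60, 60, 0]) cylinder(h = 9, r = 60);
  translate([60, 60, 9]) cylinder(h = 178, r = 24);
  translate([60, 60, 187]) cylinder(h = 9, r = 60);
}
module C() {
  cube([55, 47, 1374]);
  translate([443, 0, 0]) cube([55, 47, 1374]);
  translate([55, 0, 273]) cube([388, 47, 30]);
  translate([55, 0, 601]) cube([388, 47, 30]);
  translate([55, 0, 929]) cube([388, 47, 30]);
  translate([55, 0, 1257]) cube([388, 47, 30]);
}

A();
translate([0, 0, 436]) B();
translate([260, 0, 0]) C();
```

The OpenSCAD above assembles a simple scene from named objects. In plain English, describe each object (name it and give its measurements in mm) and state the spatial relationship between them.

A is a four-legged stool. The seat is a 260×308×42 mm slab whose top surface is at z = 436 mm; four round legs, each 32 mm in diameter, run from the floor (z = 0) to the underside of the seat, each leg's axis is inset half a diameter from the nearest pair of seat edges (so the leg's bounding box is flush with the corner).

B is a spool: two coaxial disc flanges of radius 60 mm and thickness 9 mm, joined by a core cylinder of radius 24 mm and height 178 mm. The lower flange rests on z = 0 and the three cylinders share a vertical axis.

C is a wooden ladder with two side rails of 55×47 mm section and 1374 mm height, set 498 mm apart overall. Between them run 4 rectangular rungs (47 mm deep, 30 mm thick), front faces flush with the rails' −y face. The bottom of the first rung is 273 mm above the floor and each subsequent rung is 328 mm higher than the one below.

The spool is on top of the stool. The ladder is against the stool's +x side, with their −y faces flush.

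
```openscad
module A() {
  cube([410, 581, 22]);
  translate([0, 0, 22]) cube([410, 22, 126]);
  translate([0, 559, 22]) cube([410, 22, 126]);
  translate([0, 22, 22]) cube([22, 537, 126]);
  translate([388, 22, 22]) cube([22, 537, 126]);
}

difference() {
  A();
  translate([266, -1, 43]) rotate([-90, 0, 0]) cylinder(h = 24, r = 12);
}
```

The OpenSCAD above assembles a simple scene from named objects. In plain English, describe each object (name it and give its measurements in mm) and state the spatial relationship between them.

A is an open storage box with external size 410×581×148 mm and wall thickness 22 mm (the base is also 22 mm thick). The base covers the whole footprint; the four walls stand on the base, with the y-facing walls full-width and the x-facing walls fitting between their inner faces.

The open box has a circular hole of radius 12 mm through its front wall, centred at (x = 266, z = 43).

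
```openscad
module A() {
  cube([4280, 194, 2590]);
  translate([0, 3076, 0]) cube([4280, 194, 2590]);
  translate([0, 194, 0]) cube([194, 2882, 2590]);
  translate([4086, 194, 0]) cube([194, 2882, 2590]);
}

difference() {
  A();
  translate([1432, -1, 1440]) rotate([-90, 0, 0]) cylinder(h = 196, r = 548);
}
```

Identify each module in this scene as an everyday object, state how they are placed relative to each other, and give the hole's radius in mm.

The subtracted cylinder has r = 548 mm.

A is a house frame. The house frame has a circular hole through its front wall. The hole's radius is 548 mm.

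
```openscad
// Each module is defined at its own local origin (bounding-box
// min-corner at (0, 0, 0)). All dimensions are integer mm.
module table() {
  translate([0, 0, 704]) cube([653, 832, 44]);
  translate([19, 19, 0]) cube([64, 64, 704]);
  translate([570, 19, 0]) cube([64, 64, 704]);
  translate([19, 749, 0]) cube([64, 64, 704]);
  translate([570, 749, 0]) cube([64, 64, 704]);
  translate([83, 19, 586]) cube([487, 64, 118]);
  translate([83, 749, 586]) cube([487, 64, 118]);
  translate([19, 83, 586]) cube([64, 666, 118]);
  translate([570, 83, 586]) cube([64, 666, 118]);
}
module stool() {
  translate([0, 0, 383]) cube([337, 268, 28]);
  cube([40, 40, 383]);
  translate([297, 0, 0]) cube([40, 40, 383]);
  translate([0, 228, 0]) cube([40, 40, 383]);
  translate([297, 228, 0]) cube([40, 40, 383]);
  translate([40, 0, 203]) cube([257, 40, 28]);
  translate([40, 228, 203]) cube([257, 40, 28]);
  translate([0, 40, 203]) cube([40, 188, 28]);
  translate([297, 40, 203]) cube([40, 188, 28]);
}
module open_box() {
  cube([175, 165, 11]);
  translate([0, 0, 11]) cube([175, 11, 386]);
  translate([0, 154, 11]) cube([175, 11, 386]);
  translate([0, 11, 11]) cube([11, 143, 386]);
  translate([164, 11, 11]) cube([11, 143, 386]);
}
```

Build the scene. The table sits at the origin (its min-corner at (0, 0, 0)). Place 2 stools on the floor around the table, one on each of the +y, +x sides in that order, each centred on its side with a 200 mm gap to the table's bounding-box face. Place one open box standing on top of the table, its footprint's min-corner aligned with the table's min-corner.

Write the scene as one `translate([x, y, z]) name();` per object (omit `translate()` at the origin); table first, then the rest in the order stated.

table();
translate([158, 1032, 0]) stool();
translate([853, 282, 0]) stool();
translate([0, 0, 748]) open_box();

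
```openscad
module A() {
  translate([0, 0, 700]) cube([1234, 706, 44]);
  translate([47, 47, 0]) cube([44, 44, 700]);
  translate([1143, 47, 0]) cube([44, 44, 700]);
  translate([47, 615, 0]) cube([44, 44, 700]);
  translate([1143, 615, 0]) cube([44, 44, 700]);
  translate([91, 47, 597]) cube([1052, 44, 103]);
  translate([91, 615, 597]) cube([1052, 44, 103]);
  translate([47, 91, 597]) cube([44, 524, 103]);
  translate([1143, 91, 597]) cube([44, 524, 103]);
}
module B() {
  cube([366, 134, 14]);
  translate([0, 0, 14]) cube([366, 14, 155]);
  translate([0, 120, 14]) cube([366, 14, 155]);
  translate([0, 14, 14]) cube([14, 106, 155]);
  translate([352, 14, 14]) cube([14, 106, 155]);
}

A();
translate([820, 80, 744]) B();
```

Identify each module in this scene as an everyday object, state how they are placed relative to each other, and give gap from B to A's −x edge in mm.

A is a table. B is an open box. The open box is on top of the table. The gap from the open box to the table's −x edge is 820 mm.

The open box's min-x is at 820; the table's min-x is 0; gap = 820 mm.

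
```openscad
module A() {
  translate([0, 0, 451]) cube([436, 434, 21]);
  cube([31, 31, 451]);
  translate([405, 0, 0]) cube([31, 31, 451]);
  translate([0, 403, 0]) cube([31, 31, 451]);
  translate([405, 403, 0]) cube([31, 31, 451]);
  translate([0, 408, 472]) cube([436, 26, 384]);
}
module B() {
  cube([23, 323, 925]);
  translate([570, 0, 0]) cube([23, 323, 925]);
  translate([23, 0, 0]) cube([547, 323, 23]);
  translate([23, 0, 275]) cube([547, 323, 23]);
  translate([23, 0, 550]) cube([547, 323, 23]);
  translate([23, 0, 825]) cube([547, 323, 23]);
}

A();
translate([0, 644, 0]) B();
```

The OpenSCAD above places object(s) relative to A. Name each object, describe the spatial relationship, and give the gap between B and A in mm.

A is a chair. B is a bookshelf. The bookshelf is on the floor beside the chair on its +y side. The gap between the bookshelf and the chair is 210 mm.

The bookshelf's nearest face is 210 mm from the chair's +y face.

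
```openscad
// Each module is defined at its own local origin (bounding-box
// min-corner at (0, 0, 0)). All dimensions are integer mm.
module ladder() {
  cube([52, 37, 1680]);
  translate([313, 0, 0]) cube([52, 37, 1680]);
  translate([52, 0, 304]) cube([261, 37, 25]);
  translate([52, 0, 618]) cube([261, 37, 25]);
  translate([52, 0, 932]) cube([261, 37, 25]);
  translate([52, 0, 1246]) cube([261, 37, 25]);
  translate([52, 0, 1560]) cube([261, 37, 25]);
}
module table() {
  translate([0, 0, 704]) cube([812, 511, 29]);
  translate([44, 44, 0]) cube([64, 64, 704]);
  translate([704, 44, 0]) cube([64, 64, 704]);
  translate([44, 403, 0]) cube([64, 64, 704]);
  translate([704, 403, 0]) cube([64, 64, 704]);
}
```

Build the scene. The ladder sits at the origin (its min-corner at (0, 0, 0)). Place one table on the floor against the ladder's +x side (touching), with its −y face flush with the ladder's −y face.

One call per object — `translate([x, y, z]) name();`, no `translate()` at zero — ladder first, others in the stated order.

ladder();
translate([365, 0, 0]) table();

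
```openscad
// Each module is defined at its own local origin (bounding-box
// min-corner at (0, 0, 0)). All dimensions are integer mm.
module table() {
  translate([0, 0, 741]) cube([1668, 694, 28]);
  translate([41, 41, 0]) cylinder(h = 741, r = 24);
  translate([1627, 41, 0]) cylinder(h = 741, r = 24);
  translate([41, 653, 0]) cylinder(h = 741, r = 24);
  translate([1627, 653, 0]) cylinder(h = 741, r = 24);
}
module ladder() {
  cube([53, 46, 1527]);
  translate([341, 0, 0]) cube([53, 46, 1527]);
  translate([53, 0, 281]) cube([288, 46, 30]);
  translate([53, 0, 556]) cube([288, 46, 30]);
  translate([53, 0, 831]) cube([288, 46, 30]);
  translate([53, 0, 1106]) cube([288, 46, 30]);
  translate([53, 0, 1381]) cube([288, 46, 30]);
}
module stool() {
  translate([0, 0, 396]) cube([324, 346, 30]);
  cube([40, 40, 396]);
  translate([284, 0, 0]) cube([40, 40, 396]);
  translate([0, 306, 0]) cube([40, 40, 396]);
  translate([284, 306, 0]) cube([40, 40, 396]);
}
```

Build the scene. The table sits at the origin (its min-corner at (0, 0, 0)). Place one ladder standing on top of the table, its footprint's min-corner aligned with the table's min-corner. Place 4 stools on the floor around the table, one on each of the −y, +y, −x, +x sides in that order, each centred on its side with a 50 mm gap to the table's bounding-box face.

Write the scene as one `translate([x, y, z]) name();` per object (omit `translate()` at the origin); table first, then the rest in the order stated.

table();
translate([0, 0, 769]) ladder();
translate([672, -396, 0]) stool();
translate([672, 744, 0]) stool();
translate([-374, 174, 0]) stool();
translate([1718, 174, 0]) stool();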